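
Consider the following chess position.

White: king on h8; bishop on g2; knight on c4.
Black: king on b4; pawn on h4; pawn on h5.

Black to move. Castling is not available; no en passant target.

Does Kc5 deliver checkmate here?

After Kc5: white king on h8; in check: no.
White is not in check, so this cannot be checkmate.

no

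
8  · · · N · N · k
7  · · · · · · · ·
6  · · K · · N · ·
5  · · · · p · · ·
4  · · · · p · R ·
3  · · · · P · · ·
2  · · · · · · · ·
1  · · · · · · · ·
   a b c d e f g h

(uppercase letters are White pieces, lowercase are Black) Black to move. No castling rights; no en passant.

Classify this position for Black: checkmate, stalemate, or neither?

Black to move; black king on h8.
In check: no.
King squares — g7: attacked by Rg4; h7: attacked by Nf6; g8: attacked by Rg4.
Legal moves for Black: none.
Not in check and no legal moves → stalemate.

stalemate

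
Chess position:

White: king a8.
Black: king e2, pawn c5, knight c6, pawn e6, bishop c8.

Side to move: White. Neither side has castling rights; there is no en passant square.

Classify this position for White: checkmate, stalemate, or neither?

White to move; white king on a8.
In check: no.
King squares — a7: attacked by Nc6; b7: attacked by Bc8; b8: attacked by Nc6.
Legal moves for White: none.
Not in check and no legal moves → stalemate.

stalemate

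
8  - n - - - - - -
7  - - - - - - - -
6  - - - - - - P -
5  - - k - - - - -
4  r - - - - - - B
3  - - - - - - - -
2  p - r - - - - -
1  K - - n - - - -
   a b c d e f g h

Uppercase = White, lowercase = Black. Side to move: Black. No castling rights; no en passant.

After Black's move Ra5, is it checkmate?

no

After Ra5: white king on a1; in check: no.
White is not in check, so this cannot be checkmate.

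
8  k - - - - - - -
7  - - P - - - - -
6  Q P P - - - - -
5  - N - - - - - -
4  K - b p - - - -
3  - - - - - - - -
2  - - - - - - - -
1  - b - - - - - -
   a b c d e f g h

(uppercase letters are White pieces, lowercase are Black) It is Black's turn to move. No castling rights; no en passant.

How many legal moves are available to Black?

0

Black to move; king on a8.
In check: yes, from the white queen on a6.
Legal moves: none.
Count: 0.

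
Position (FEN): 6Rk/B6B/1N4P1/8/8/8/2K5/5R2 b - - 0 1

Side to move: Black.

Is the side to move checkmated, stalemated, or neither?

Black to move; black king on h8.
In check: yes, from the white rook on g8.
King squares — g7: attacked by Rg8; h7: attacked by Pg6; g8: attacked by Bh7.
Legal moves for Black: none.
In check with no legal moves → checkmate.

checkmate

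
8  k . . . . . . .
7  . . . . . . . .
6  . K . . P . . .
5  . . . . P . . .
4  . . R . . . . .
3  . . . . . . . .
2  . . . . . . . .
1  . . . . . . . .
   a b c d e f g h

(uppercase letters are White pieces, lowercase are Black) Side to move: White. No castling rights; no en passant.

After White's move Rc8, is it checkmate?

After Rc8: black king on a8; in check: yes, from the white rook on c8.
King squares — a7: attacked by Kb6; b7: attacked by Kb6; b8: attacked by Rc8.
Black has no legal moves → checkmate.

yes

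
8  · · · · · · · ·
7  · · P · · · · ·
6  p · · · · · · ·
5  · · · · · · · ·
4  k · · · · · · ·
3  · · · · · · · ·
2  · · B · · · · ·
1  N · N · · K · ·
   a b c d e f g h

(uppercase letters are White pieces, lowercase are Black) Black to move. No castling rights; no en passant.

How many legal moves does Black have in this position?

4

Black to move; king on a4.
In check: yes, from the white bishop on c2.
Legal moves: Kb5, Ka5, Kb4, Ka3.
Count: 4.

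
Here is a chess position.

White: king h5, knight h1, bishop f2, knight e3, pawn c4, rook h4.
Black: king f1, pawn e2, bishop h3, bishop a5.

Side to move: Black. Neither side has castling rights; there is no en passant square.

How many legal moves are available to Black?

0

Black to move; king on f1.
In check: yes, from the white knight on e3.
Legal moves: none.
Count: 0.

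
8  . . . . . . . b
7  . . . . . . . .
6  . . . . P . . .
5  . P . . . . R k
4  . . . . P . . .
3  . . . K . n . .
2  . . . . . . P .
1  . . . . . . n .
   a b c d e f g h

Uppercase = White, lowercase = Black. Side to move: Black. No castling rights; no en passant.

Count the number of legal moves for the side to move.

Black to move; king on h5.
In check: yes, from the white rook on g5.
Legal moves: Kh6, Kxg5, Kh4, Nxg5.
Count: 4.

4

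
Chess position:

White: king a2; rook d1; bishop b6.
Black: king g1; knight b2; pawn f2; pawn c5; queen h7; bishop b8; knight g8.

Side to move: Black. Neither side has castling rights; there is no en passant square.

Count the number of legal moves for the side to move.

7

Black to move; king on g1.
In check: yes, from the white rook on d1.
Legal moves: Kh2, Kg2, Nxd1, f1=Q, f1=R, f1=B, f1=N.
Count: 7.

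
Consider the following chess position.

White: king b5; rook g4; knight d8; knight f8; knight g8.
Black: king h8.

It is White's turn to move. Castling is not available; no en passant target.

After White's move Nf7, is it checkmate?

After Nf7: black king on h8; in check: yes, from the white knight on f7.
King squares — g7: attacked by Rg4; h7: attacked by Nf8; g8: attacked by Rg4.
Black has no legal moves → checkmate.

yes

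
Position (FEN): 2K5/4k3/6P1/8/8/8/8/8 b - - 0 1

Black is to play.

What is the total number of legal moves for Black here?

Black to move; king on e7.
In check: no.
Legal moves: Kf8, Ke8, Kf6, Ke6, Kd6.
Count: 5.

5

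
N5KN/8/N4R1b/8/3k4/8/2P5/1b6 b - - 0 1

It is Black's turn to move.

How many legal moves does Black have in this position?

Black to move; king on d4.
In check: no.
Legal moves: Bf8, Bg7, Bg5, Bf4, Be3, Bd2, Bc1, Ke5, Kd5, Ke4, Kc4, Ke3, Kc3, Bxc2, Ba2+.
Count: 15.

15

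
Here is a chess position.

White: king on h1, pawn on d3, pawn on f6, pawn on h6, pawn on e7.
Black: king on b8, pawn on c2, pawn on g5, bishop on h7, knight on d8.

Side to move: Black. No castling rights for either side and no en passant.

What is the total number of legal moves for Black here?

Black to move; king on b8.
In check: no.
Legal moves: Nf7, Nb7, Ne6, Nc6, Kc8, Ka8, Kc7, Kb7, Ka7, Bg8, Bg6, Bf5, Be4+, Bxd3, g4, c1=Q+, c1=R+, c1=B, c1=N.
Count: 19.

19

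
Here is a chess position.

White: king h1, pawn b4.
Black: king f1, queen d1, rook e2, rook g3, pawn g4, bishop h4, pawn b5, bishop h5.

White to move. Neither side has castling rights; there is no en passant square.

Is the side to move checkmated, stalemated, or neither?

White to move; white king on h1.
In check: no.
King squares — g1: attacked by Kf1; g2: attacked by Kf1; h2: attacked by Re2.
Legal moves for White: none.
Not in check and no legal moves → stalemate.

stalemate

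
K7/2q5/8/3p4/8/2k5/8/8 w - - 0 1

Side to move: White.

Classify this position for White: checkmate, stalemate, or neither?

White to move; white king on a8.
In check: no.
King squares — a7: attacked by Qc7; b7: attacked by Qc7; b8: attacked by Qc7.
Legal moves for White: none.
Not in check and no legal moves → stalemate.

stalemate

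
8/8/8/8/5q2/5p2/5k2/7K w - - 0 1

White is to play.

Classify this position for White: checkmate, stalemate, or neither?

White to move; white king on h1.
In check: no.
King squares — g1: attacked by Kf2; g2: attacked by Kf2; h2: attacked by Qf4.
Legal moves for White: none.
Not in check and no legal moves → stalemate.

stalemate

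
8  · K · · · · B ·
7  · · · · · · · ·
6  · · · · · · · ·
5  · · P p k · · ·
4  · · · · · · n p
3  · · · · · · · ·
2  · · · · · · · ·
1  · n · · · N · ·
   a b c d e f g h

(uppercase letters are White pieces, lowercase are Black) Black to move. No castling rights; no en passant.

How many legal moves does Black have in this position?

Black to move; king on e5.
In check: no.
Legal moves: Kf6, Kf5, Kf4, Ke4, Kd4, Nh6, Nf6, Ne3, Nh2, Nf2, Nc3, Na3, Nd2, d4, h3.
Count: 15.

15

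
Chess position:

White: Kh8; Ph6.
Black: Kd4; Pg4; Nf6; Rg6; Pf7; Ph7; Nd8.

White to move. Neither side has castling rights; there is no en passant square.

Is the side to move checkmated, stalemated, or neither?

White to move; white king on h8.
In check: no.
King squares — g7: attacked by Rg6; h7: attacked by Nf6; g8: attacked by Nf6.
Legal moves for White: none.
Not in check and no legal moves → stalemate.

stalemate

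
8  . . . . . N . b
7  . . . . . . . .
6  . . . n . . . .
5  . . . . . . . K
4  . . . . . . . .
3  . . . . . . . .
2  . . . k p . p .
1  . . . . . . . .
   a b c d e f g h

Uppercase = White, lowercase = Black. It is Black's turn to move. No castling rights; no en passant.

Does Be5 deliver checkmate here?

no

After Be5: white king on h5; in check: no.
White is not in check, so this cannot be checkmate.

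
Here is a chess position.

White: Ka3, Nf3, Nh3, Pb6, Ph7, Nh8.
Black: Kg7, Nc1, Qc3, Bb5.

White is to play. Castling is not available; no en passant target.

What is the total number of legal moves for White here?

White to move; king on a3.
In check: yes, from the black queen on c3.
Legal moves: none.
Count: 0.

0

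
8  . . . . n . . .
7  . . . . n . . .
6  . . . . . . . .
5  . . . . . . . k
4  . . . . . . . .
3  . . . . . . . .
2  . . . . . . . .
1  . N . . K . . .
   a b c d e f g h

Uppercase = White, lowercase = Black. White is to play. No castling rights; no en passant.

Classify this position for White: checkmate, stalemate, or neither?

neither

White to move; white king on e1.
In check: no.
Legal moves for White: Kf2, Ke2, Kd2, Kf1, Kd1, Nc3, Na3, Nd2.
White has 8 legal moves and is not in check → neither.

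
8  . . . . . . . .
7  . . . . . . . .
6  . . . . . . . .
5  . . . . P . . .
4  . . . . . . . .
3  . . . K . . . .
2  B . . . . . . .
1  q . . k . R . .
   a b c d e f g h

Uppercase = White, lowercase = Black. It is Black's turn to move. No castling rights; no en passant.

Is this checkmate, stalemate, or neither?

Black to move; black king on d1.
In check: yes, from the white rook on f1.
King squares — c1: attacked by Rf1; e1: attacked by Rf1; c2: attacked by Kd3; d2: attacked by Kd3; e2: attacked by Kd3.
Legal moves for Black: none.
In check with no legal moves → checkmate.

checkmate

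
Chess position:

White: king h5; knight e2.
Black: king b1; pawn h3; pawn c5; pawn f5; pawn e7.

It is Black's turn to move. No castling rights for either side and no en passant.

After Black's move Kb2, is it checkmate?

After Kb2: white king on h5; in check: no.
White is not in check, so this cannot be checkmate.

no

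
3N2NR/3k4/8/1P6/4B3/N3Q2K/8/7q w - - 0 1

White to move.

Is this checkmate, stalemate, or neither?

White to move; white king on h3.
In check: yes, from the black queen on h1.
King squares — g2: attacked by Qh1; h2: attacked by Qh1; g3: available; g4: available; h4: attacked by Qh1.
Legal moves for White: Kg4, Kg3, Bxh1.
White is in check but has 3 legal moves → neither.

neither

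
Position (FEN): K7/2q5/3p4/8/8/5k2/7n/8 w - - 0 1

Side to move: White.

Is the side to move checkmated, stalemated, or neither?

stalemate

White to move; white king on a8.
In check: no.
King squares — a7: attacked by Qc7; b7: attacked by Qc7; b8: attacked by Qc7.
Legal moves for White: none.
Not in check and no legal moves → stalemate.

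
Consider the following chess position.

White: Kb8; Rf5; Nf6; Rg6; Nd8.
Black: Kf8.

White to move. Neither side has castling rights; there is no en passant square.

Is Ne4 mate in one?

After Ne4: black king on f8; in check: yes, from the white rook on f5.
Black has 2 legal replies: Ke8, Ke7.
In check but a legal move exists → not checkmate.

no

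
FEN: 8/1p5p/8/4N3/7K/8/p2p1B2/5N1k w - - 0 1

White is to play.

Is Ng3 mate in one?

no

After Ng3: black king on h1; in check: yes, from the white knight on g3.
Black has 2 legal replies: Kh2, Kg2.
In check but a legal move exists → not checkmate.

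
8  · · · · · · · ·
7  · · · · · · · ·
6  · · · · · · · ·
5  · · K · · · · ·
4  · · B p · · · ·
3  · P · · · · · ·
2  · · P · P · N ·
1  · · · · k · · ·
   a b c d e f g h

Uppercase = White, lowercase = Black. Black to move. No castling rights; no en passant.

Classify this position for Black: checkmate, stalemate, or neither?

neither

Black to move; black king on e1.
In check: yes, from the white knight on g2.
King squares — d1: available; f1: available; d2: available; e2: attacked by Bc4; f2: available.
Legal moves for Black: Kf2, Kd2, Kf1, Kd1.
Black is in check but has 4 legal moves → neither.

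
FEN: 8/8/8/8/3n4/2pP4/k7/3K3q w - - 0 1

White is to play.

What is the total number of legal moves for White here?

White to move; king on d1.
In check: yes, from the black queen on h1.
Legal moves: none.
Count: 0.

0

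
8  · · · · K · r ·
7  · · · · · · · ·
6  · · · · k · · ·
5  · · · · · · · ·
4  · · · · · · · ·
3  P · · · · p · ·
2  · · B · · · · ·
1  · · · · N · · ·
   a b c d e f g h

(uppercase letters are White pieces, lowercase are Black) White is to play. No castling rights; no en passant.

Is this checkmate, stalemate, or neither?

White to move; white king on e8.
In check: yes, from the black rook on g8.
King squares — d7: attacked by Ke6; e7: attacked by Ke6; f7: attacked by Ke6; d8: attacked by Rg8; f8: attacked by Rg8.
Legal moves for White: none.
In check with no legal moves → checkmate.

checkmate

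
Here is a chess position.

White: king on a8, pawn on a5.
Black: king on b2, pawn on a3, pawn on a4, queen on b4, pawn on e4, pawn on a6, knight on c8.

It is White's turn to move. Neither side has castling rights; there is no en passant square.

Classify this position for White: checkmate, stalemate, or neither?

stalemate

White to move; white king on a8.
In check: no.
King squares — a7: attacked by Nc8; b7: attacked by Qb4; b8: attacked by Qb4.
Legal moves for White: none.
Not in check and no legal moves → stalemate.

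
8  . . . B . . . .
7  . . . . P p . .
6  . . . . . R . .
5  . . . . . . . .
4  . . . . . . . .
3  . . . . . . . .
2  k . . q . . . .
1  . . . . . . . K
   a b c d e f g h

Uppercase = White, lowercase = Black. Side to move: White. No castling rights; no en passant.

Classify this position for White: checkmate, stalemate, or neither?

neither

White to move; white king on h1.
In check: no.
Legal moves for White include: Bc7, Bb6, Ba5, Rxf7, Rh6, Rg6, Re6, Rd6, Rc6, Rb6, Ra6+, Rf5, Rf4, Rf3, Rf2, Rf1, Kg1, e8=Q, ... (list truncated; more exist).
White has legal moves and is not in check → neither.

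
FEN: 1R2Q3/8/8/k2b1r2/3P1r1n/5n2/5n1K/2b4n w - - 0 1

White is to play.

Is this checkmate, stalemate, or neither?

checkmate

White to move; white king on h2.
In check: yes, from the black knight on f3.
King squares — g1: attacked by Nf3; h1: attacked by Nf2; g2: attacked by Nh4; g3: attacked by Nh1; h3: attacked by Nf2.
Legal moves for White: none.
In check with no legal moves → checkmate.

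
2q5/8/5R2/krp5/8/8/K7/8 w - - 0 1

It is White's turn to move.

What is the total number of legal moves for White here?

White to move; king on a2.
In check: no.
Legal moves: Rf8, Rf7, Rh6, Rg6, Re6, Rd6, Rc6, Rb6, Ra6+, Rf5, Rf4, Rf3, Rf2, Rf1, Ka3, Ka1.
Count: 16.

16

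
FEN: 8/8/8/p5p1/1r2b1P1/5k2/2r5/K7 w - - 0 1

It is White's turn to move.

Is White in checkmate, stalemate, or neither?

stalemate

White to move; white king on a1.
In check: no.
King squares — b1: attacked by Rb4; a2: attacked by Rc2; b2: attacked by Rc2.
Legal moves for White: none.
Not in check and no legal moves → stalemate.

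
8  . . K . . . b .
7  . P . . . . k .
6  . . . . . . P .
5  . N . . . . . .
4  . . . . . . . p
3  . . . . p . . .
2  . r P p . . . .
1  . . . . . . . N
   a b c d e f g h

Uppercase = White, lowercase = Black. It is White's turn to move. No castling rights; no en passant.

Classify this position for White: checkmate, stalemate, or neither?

neither

White to move; white king on c8.
In check: no.
Legal moves for White: Kd8, Kb8, Kd7, Kc7, Nc7, Na7, Nd6, Nd4, Nc3, Na3, Ng3, Nf2, b8=Q, b8=R, b8=B, b8=N, c3, c4.
White has 18 legal moves and is not in check → neither.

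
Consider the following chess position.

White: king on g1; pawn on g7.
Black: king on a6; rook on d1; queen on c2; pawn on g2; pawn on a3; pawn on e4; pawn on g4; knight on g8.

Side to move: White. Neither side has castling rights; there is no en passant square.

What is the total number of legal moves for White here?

1

White to move; king on g1.
In check: yes, from the black rook on d1.
Legal moves: Kh2.
Count: 1.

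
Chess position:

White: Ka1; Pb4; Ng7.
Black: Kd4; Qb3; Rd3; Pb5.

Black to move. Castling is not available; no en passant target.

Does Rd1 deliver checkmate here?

After Rd1: white king on a1; in check: yes, from the black rook on d1.
King squares — b1: attacked by Rd1; a2: attacked by Qb3; b2: attacked by Qb3.
White has no legal moves → checkmate.

yes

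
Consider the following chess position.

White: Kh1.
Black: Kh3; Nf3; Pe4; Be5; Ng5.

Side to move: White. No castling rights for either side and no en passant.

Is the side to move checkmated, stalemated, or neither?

White to move; white king on h1.
In check: no.
King squares — g1: attacked by Nf3; g2: attacked by Kh3; h2: attacked by Nf3.
Legal moves for White: none.
Not in check and no legal moves → stalemate.

stalemate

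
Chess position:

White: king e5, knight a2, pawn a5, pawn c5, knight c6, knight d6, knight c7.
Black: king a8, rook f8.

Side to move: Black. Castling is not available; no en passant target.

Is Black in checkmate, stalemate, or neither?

checkmate

Black to move; black king on a8.
In check: yes, from the white knight on c7.
King squares — a7: attacked by Nc6; b7: attacked by Nd6; b8: attacked by Nc6.
Legal moves for Black: none.
In check with no legal moves → checkmate.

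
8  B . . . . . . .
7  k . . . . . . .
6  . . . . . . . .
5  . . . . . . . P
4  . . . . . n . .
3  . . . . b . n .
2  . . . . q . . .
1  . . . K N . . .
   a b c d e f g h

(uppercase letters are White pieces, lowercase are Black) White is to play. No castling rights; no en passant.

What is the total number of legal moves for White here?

White to move; king on d1.
In check: yes, from the black queen on e2.
Legal moves: none.
Count: 0.

0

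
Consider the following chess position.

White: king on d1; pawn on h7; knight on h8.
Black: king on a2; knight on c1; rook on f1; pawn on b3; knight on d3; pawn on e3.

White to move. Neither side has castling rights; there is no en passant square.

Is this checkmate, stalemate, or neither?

checkmate

White to move; white king on d1.
In check: yes, from the black rook on f1.
King squares — c1: attacked by Rf1; e1: attacked by Rf1; c2: attacked by Pb3; d2: attacked by Pe3; e2: attacked by Nc1.
Legal moves for White: none.
In check with no legal moves → checkmate.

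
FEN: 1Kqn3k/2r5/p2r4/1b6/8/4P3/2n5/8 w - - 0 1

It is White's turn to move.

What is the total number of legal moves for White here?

White to move; king on b8.
In check: yes, from the black queen on c8.
Legal moves: none.
Count: 0.

0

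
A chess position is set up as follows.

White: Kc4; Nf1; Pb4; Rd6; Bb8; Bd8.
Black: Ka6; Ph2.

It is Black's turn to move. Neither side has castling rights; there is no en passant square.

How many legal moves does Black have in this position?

1

Black to move; king on a6.
In check: yes, from the white rook on d6.
Legal moves: Kb7.
Count: 1.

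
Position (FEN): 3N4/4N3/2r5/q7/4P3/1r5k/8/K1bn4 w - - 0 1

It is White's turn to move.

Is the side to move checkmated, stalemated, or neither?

checkmate

White to move; white king on a1.
In check: yes, from the black queen on a5.
King squares — b1: attacked by Rb3; a2: attacked by Qa5; b2: attacked by Bc1.
Legal moves for White: none.
In check with no legal moves → checkmate.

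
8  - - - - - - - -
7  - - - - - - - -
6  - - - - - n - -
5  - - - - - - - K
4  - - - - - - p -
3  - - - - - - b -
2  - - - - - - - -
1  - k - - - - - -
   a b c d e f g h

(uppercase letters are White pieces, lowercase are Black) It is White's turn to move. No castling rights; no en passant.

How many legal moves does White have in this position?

3

White to move; king on h5.
In check: yes, from the black knight on f6.
Legal moves: Kh6, Kg6, Kg5.
Count: 3.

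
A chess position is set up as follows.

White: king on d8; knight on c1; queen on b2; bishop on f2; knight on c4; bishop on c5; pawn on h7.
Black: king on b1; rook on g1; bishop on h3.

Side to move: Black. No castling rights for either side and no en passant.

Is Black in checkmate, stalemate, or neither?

Black to move; black king on b1.
In check: yes, from the white queen on b2.
King squares — a1: attacked by Qb2; c1: attacked by Qb2; a2: attacked by Nc1; b2: attacked by Nc4; c2: attacked by Qb2.
Legal moves for Black: none.
In check with no legal moves → checkmate.

checkmate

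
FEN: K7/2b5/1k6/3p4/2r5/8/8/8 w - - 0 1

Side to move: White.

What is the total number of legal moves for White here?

0

White to move; king on a8.
In check: no.
Legal moves: none.
Count: 0.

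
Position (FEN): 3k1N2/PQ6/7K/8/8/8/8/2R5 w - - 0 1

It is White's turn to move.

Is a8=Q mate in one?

After a8=Q: black king on d8; in check: yes, from the white queen on a8.
King squares — c7: attacked by Rc1; d7: attacked by Qb7; e7: attacked by Qb7; c8: attacked by Rc1; e8: attacked by Qa8.
Black has no legal moves → checkmate.

yes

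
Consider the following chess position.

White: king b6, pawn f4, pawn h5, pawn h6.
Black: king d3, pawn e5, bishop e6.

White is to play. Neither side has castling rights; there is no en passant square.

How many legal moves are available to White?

11

White to move; king on b6.
In check: no.
Legal moves: Kc7, Kb7, Ka7, Kc6, Ka6, Kc5, Kb5, Ka5, fxe5, h7, f5.
Count: 11.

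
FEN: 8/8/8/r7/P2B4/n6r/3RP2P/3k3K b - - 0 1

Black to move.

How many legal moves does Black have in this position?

Black to move; king on d1.
In check: yes, from the white rook on d2.
Legal moves: Kxd2, Ke1, Kc1.
Count: 3.

3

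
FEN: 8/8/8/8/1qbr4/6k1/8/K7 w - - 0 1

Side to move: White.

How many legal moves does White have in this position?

White to move; king on a1.
In check: no.
Legal moves: none.
Count: 0.

0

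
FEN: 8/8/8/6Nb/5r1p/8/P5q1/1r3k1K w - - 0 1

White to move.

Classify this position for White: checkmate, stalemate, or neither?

White to move; white king on h1.
In check: yes, from the black queen on g2.
King squares — g1: attacked by Kf1; g2: attacked by Kf1; h2: attacked by Qg2.
Legal moves for White: none.
In check with no legal moves → checkmate.

checkmate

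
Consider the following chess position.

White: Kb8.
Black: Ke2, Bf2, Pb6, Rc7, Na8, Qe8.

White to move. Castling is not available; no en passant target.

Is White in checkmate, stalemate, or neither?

White to move; white king on b8.
In check: yes, from the black queen on e8.
King squares — a7: attacked by Rc7; b7: attacked by Rc7; c7: attacked by Na8; a8: attacked by Qe8; c8: attacked by Rc7.
Legal moves for White: none.
In check with no legal moves → checkmate.

checkmate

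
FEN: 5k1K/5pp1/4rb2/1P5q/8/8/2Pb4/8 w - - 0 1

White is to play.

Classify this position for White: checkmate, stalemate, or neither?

White to move; white king on h8.
In check: yes, from the black queen on h5.
King squares — g7: attacked by Bf6; h7: attacked by Qh5; g8: attacked by Kf8.
Legal moves for White: none.
In check with no legal moves → checkmate.

checkmate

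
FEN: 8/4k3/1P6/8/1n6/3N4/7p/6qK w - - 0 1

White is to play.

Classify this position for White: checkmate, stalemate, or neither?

checkmate

White to move; white king on h1.
In check: yes, from the black queen on g1.
King squares — g1: attacked by Ph2; g2: attacked by Qg1; h2: attacked by Qg1.
Legal moves for White: none.
In check with no legal moves → checkmate.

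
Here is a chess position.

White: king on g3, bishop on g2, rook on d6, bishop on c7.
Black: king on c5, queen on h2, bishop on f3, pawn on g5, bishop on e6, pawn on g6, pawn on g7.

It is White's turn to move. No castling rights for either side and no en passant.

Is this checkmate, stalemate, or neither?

White to move; white king on g3.
In check: yes, from the black queen on h2.
King squares — f2: available; g2: own bishop; h2: available; f3: available; h3: attacked by Qh2; f4: attacked by Qh2; g4: attacked by Bf3; h4: attacked by Qh2.
Legal moves for White: Kxf3, Kxh2, Kf2.
White is in check but has 3 legal moves → neither.

neither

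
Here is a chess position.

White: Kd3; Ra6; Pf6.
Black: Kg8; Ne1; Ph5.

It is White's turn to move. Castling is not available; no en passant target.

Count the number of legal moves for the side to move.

7

White to move; king on d3.
In check: yes, from the black knight on e1.
Legal moves: Ke4, Kd4, Kc4, Ke3, Kc3, Ke2, Kd2.
Count: 7.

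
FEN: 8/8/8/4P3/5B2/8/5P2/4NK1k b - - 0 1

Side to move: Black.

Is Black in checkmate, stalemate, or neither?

Black to move; black king on h1.
In check: no.
King squares — g1: attacked by Kf1; g2: attacked by Ne1; h2: attacked by Bf4.
Legal moves for Black: none.
Not in check and no legal moves → stalemate.

stalemate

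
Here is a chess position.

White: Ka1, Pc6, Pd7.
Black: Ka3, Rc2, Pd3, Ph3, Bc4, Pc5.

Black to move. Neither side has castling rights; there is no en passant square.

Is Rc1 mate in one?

yes

After Rc1: white king on a1; in check: yes, from the black rook on c1.
King squares — b1: attacked by Rc1; a2: attacked by Ka3; b2: attacked by Ka3.
White has no legal moves → checkmate.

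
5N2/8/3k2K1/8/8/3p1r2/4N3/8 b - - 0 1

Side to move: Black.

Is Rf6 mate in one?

After Rf6: white king on g6; in check: yes, from the black rook on f6.
White has 5 legal replies: Kh7, Kg7, Kxf6, Kh5, Kg5.
In check but a legal move exists → not checkmate.

no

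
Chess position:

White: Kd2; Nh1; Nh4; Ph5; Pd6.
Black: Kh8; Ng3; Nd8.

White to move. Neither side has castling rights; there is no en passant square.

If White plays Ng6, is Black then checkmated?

After Ng6: black king on h8; in check: yes, from the white knight on g6.
Black has 3 legal replies: Kg8, Kh7, Kg7.
In check but a legal move exists → not checkmate.

no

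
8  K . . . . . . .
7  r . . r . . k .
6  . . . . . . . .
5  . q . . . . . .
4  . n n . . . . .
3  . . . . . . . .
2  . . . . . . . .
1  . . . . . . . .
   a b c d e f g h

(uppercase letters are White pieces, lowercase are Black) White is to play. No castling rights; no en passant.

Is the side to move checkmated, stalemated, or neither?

checkmate

White to move; white king on a8.
In check: yes, from the black rook on a7.
King squares — a7: attacked by Rd7; b7: attacked by Qb5; b8: attacked by Qb5.
Legal moves for White: none.
In check with no legal moves → checkmate.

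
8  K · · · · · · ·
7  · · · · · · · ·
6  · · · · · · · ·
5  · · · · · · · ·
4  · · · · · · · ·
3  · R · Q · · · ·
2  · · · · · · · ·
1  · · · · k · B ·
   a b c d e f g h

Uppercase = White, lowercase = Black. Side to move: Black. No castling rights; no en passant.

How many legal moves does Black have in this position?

Black to move; king on e1.
In check: no.
Legal moves: none.
Count: 0.

0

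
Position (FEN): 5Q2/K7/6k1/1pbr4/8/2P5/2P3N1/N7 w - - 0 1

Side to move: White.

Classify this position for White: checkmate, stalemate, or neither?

White to move; white king on a7.
In check: yes, from the black bishop on c5.
King squares — a6: available; b6: attacked by Bc5; b7: available; a8: available; b8: available.
Legal moves for White: Kb8, Ka8, Kb7, Ka6, Qxc5.
White is in check but has 5 legal moves → neither.

neither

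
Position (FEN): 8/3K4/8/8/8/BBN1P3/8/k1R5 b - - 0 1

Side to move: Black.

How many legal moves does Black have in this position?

Black to move; king on a1.
In check: yes, from the white rook on c1.
Legal moves: none.
Count: 0.

0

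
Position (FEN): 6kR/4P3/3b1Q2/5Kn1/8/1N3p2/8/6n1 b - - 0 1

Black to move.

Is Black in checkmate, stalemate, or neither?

Black to move; black king on g8.
In check: yes, from the white rook on h8.
King squares — f7: attacked by Qf6; g7: attacked by Qf6; h7: attacked by Rh8; f8: attacked by Qf6; h8: attacked by Qf6.
Legal moves for Black: none.
In check with no legal moves → checkmate.

checkmate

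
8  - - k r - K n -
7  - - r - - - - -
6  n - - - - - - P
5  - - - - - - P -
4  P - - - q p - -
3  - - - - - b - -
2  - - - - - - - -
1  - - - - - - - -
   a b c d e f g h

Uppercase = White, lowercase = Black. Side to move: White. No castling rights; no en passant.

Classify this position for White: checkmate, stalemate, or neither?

White to move; white king on f8.
In check: yes, from the black rook on d8.
King squares — e7: attacked by Qe4; f7: attacked by Rc7; g7: attacked by Rc7; e8: attacked by Qe4; g8: attacked by Rd8.
Legal moves for White: none.
In check with no legal moves → checkmate.

checkmate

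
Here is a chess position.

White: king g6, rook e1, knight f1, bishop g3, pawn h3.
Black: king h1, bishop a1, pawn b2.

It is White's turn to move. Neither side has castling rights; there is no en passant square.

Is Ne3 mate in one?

yes

After Ne3: black king on h1; in check: yes, from the white rook on e1.
King squares — g1: attacked by Re1; g2: attacked by Ne3; h2: attacked by Bg3.
Black has no legal moves → checkmate.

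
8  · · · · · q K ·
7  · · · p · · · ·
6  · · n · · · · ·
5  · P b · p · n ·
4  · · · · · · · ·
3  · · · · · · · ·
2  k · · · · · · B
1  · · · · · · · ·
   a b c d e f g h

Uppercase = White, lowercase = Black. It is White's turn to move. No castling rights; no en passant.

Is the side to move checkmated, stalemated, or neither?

checkmate

White to move; white king on g8.
In check: yes, from the black queen on f8.
King squares — f7: attacked by Ng5; g7: attacked by Qf8; h7: attacked by Ng5; f8: attacked by Bc5; h8: attacked by Qf8.
Legal moves for White: none.
In check with no legal moves → checkmate.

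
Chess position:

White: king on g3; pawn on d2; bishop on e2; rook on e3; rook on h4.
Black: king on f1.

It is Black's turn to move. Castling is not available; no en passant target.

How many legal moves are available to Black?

Black to move; king on f1.
In check: yes, from the white bishop on e2.
Legal moves: Kg1, Ke1.
Count: 2.

2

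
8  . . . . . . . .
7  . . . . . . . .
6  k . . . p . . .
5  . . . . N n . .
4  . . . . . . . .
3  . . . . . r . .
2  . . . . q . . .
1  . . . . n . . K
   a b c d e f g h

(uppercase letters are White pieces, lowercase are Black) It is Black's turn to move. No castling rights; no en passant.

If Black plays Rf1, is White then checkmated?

yes

After Rf1: white king on h1; in check: yes, from the black rook on f1.
King squares — g1: attacked by Rf1; g2: attacked by Ne1; h2: attacked by Qe2.
White has no legal moves → checkmate.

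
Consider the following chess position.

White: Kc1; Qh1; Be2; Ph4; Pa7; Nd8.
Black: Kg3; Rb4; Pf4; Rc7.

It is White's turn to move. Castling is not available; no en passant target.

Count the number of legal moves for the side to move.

White to move; king on c1.
In check: yes, from the black rook on c7.
Legal moves: Kd2, Kd1, Nc6, Bc4, Qc6.
Count: 5.

5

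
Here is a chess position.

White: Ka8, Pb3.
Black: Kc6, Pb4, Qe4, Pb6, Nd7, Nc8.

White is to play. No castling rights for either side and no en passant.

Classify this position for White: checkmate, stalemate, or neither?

White to move; white king on a8.
In check: no.
King squares — a7: attacked by Nc8; b7: attacked by Kc6; b8: attacked by Nd7.
Legal moves for White: none.
Not in check and no legal moves → stalemate.

stalemate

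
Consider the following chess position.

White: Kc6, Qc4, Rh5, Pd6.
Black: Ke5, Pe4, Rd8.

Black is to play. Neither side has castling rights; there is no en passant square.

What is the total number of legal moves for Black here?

2

Black to move; king on e5.
In check: yes, from the white rook on h5.
Legal moves: Kf6, Kf4.
Count: 2.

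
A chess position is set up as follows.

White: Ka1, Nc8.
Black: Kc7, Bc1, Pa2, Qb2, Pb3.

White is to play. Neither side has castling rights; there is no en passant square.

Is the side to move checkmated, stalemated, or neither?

checkmate

White to move; white king on a1.
In check: yes, from the black queen on b2.
King squares — b1: attacked by Pa2; a2: attacked by Qb2; b2: attacked by Bc1.
Legal moves for White: none.
In check with no legal moves → checkmate.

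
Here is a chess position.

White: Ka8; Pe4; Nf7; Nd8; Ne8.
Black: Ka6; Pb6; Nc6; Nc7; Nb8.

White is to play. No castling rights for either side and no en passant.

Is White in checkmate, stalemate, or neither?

neither

White to move; white king on a8.
In check: yes, from the black knight on c7.
Legal moves for White: Nxc7+.
White is in check but has 1 legal move → neither.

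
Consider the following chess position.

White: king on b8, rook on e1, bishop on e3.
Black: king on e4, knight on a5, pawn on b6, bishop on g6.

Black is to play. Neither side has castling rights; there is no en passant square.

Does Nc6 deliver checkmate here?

no

After Nc6: white king on b8; in check: yes, from the black knight on c6.
White has 4 legal replies: Kc8, Ka8, Kc7, Kb7.
In check but a legal move exists → not checkmate.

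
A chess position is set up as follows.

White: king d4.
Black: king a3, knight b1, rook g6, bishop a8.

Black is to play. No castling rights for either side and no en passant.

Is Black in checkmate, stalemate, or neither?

neither

Black to move; black king on a3.
In check: no.
Legal moves for Black include: Bb7, Bc6, Bd5, Be4, Bf3, Bg2, Bh1, Rg8, Rg7, Rh6, Rf6, Re6, Rd6+, Rc6, Rb6, Ra6, Rg5, Rg4+, ... (list truncated; more exist).
Black has legal moves and is not in check → neither.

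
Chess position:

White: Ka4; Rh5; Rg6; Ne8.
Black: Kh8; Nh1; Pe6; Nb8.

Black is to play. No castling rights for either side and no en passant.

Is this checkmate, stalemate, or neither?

checkmate

Black to move; black king on h8.
In check: yes, from the white rook on h5.
King squares — g7: attacked by Rg6; h7: attacked by Rh5; g8: attacked by Rg6.
Legal moves for Black: none.
In check with no legal moves → checkmate.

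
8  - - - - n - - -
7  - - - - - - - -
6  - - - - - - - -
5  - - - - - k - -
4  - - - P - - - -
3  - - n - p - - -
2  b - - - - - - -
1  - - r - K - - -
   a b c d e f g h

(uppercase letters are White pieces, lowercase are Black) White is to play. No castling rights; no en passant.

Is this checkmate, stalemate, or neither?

checkmate

White to move; white king on e1.
In check: yes, from the black rook on c1.
King squares — d1: attacked by Rc1; f1: attacked by Rc1; d2: attacked by Pe3; e2: attacked by Nc3; f2: attacked by Pe3.
Legal moves for White: none.
In check with no legal moves → checkmate.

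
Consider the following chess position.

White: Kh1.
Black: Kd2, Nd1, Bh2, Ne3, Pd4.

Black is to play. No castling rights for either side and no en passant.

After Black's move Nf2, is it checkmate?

no

After Nf2: white king on h1; in check: yes, from the black knight on f2.
White has 1 legal reply: Kxh2.
In check but a legal move exists → not checkmate.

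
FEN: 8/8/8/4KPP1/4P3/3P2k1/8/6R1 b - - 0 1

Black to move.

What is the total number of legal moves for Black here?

5

Black to move; king on g3.
In check: yes, from the white rook on g1.
Legal moves: Kh4, Kh3, Kf3, Kh2, Kf2.
Count: 5.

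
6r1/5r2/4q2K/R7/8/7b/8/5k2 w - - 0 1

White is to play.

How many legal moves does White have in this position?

1

White to move; king on h6.
In check: yes, from the black queen on e6.
Legal moves: Kh5.
Count: 1.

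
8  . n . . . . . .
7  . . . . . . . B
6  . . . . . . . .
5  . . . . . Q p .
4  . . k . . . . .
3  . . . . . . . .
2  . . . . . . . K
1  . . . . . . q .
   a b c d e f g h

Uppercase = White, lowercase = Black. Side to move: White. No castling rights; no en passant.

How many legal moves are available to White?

White to move; king on h2.
In check: yes, from the black queen on g1.
Legal moves: Kh3, Kxg1.
Count: 2.

2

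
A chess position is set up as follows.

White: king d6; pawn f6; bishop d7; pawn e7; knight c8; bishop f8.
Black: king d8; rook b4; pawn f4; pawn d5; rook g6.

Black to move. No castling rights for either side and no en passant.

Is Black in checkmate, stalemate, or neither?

Black to move; black king on d8.
In check: yes, from the white pawn on e7.
King squares — c7: attacked by Kd6; d7: attacked by Kd6; e7: attacked by Kd6; c8: attacked by Bd7; e8: attacked by Bd7.
Legal moves for Black: none.
In check with no legal moves → checkmate.

checkmate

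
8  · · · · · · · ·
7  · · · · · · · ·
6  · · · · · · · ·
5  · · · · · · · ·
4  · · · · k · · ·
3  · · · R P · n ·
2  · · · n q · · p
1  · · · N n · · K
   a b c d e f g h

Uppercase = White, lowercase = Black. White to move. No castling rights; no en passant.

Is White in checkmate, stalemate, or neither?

checkmate

White to move; white king on h1.
In check: yes, from the black knight on g3.
King squares — g1: attacked by Ph2; g2: attacked by Ne1; h2: attacked by Qe2.
Legal moves for White: none.
In check with no legal moves → checkmate.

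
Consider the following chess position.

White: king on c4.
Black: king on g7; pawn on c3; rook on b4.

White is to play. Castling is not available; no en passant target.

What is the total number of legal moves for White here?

5

White to move; king on c4.
In check: yes, from the black rook on b4.
Legal moves: Kd5, Kc5, Kxb4, Kd3, Kxc3.
Count: 5.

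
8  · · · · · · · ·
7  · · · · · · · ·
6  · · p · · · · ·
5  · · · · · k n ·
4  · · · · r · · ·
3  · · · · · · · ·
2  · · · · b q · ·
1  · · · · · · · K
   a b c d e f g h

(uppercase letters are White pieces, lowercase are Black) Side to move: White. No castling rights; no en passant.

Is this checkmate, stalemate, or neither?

stalemate

White to move; white king on h1.
In check: no.
King squares — g1: attacked by Qf2; g2: attacked by Qf2; h2: attacked by Qf2.
Legal moves for White: none.
Not in check and no legal moves → stalemate.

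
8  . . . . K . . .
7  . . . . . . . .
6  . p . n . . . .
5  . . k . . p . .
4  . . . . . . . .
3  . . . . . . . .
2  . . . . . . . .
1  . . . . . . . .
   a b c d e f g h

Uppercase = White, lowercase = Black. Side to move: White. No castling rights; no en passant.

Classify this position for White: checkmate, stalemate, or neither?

White to move; white king on e8.
In check: yes, from the black knight on d6.
Legal moves for White: Kf8, Kd8, Ke7, Kd7.
White is in check but has 4 legal moves → neither.

neither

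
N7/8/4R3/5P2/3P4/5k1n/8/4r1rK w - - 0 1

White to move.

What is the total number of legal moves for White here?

1

White to move; king on h1.
In check: yes, from the black rook on g1.
Legal moves: Kh2.
Count: 1.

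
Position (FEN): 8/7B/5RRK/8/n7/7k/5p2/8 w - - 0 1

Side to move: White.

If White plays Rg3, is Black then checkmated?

no

After Rg3: black king on h3; in check: yes, from the white rook on g3.
Black has 3 legal replies: Kh4, Kxg3, Kh2.
In check but a legal move exists → not checkmate.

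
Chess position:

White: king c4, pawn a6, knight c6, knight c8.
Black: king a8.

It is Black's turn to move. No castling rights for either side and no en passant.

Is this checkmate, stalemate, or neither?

stalemate

Black to move; black king on a8.
In check: no.
King squares — a7: attacked by Nc6; b7: attacked by Pa6; b8: attacked by Nc6.
Legal moves for Black: none.
Not in check and no legal moves → stalemate.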